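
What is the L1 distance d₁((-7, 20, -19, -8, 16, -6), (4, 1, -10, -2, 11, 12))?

Σ|x_i - y_i| = |-7 - 4| + |20 - 1| + |-19 - (-10)| + |-8 - (-2)| + |16 - 11| + |-6 - 12| = 11 + 19 + 9 + 6 + 5 + 18 = 68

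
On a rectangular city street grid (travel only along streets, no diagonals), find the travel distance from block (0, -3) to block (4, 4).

Σ|x_i - y_i| = |0 - 4| + |-3 - 4| = 4 + 7 = 11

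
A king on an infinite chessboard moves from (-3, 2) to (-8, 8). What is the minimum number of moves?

max(|x_i - y_i|) = max(|-3 - (-8)|, |2 - 8|) = max(5, 6) = 6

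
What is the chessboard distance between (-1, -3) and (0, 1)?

max(|x_i - y_i|) = max(|-1 - 0|, |-3 - 1|) = max(1, 4) = 4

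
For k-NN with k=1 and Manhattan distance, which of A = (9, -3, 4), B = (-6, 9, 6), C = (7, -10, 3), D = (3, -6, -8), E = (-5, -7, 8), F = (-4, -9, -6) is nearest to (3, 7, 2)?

Distances: d(A) = 18, d(B) = 15, d(C) = 22, d(D) = 23, d(E) = 28, d(F) = 31. Nearest: B = (-6, 9, 6) with distance 15.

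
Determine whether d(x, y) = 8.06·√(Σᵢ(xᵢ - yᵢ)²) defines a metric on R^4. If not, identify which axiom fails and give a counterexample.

Yes. The L2 (Euclidean) norm induces a metric on R^4, and multiplying a metric by a positive constant 8.06 > 0 preserves all four axioms: non-negativity (8.06·||x-y|| ≥ 0), identity (8.06·||x-y|| = 0 ⟺ ||x-y|| = 0 ⟺ x = y), symmetry (||x-y|| = ||y-x||), and the triangle inequality (8.06·||x-z|| ≤ 8.06·||x-y|| + 8.06·||y-z||). So d is a metric.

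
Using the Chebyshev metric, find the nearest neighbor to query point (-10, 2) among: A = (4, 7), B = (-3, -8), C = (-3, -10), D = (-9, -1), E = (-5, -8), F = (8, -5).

Distances: d(A) = 14, d(B) = 10, d(C) = 12, d(D) = 3, d(E) = 10, d(F) = 18. Nearest: D = (-9, -1) with distance 3.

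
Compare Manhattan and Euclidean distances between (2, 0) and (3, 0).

L1 = |2 - 3| + |0 - 0| = 1 + 0 = 1
L2 = √(1² + 0²) = √1 = 1
L1 ≥ L2 always (equality iff movement is along one axis); L1 = L2 here (movement is along a single axis).
Ratio L1/L2 = 1/1 = 1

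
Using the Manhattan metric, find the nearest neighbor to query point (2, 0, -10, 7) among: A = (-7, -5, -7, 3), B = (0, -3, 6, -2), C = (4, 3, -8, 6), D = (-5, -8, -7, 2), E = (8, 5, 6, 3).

Distances: d(A) = 21, d(B) = 30, d(C) = 8, d(D) = 23, d(E) = 31. Nearest: C = (4, 3, -8, 6) with distance 8.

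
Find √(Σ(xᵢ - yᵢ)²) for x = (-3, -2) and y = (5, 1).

√(Σ(x_i - y_i)²) = √((-3 - 5)² + (-2 - 1)²)
= √((-8)² + (-3)²) = √(64 + 9) = √73 ≈ 8.544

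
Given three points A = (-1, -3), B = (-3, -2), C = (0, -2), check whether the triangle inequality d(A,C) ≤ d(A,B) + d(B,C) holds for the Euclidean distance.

d(A,B) = √(2² + 1²) = √5 ≈ 2.2361, d(B,C) = √(3² + 0²) = √9 = 3, d(A,C) = √(1² + 1²) = √2 ≈ 1.4142.
d(A,C) ≈ 1.4142 ≤ 2.2361 + 3 = 5.2361. Triangle inequality is satisfied.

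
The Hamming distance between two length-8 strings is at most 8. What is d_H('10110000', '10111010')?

Differing positions: 5, 7. Hamming distance = 2. The maximum possible Hamming distance for length-8 strings is 8, so d_H/8 = 2/8 = 0.25.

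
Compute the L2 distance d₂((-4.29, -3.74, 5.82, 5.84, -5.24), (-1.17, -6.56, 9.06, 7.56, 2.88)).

√(Σ(x_i - y_i)²) = √((-4.29 - (-1.17))² + (-3.74 - (-6.56))² + (5.82 - 9.06)² + (5.84 - 7.56)² + (-5.24 - 2.88)²)
= √((-3.12)² + 2.82² + (-3.24)² + (-1.72)² + (-8.12)²) = √(9.7344 + 7.9524 + 10.4976 + 2.9584 + 65.9344) = √97.0772 ≈ 9.8528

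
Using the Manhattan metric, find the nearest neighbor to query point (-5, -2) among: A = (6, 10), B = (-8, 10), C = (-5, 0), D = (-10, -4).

Distances: d(A) = 23, d(B) = 15, d(C) = 2, d(D) = 7. Nearest: C = (-5, 0) with distance 2.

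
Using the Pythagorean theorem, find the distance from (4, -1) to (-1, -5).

√(Σ(x_i - y_i)²) = √((4 - (-1))² + (-1 - (-5))²)
= √(5² + 4²) = √(25 + 16) = √41 ≈ 6.4031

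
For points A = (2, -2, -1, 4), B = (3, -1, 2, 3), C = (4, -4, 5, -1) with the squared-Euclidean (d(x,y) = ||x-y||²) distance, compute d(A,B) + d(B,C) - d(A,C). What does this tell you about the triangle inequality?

d(A,B) = 1² + 1² + 3² + 1² = 12, d(B,C) = 1² + 3² + 3² + 4² = 35, d(A,C) = 2² + 2² + 6² + 5² = 69.
d(A,B) + d(B,C) - d(A,C) = 12 + 35 - 69 = 47 - 69 = -22. This is < 0, so the triangle inequality FAILS for these points (squared-Euclidean is not a metric).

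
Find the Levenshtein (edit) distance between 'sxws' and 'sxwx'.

Let D[i][j] be the edit distance between the first i characters of 'sxws' and the first j characters of 'sxwx', with D[i][0] = i, D[0][j] = j, and D[i][j] = D[i-1][j-1] if the characters match, else 1 + min(D[i-1][j], D[i][j-1], D[i-1][j-1]). Filling the table (rows: prefixes of 'sxws', columns: prefixes of 'sxwx'):
     ε  s  x  w  x
  ε  0  1  2  3  4
  s  1  0  1  2  3
  x  2  1  0  1  2
  w  3  2  1  0  1
  s  4  3  2  1  1
The bottom-right entry gives D[4][4] = 1, so no sequence of fewer than 1 edit works. Backtracking through the table gives one optimal edit sequence (1 edit):
  sxws → sxwx (sub s→x @4)
Edit distance = 1.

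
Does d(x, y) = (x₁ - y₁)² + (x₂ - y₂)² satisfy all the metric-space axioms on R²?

No. The squared Euclidean distance fails the triangle inequality. Counterexample: x = (0, 0), y = (4, 1), z = (8, 2). d(x,z) = 8² + 2² = 68, but d(x,y) + d(y,z) = (4² + 1²) + (4² + 1²) = 17 + 17 = 34. Since 68 > 34, the triangle inequality is violated. (Note: √d, the ordinary Euclidean distance, IS a metric.)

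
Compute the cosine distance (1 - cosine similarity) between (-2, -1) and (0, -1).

With u = (-2, -1), v = (0, -1):
u·v = (-2)·0 + (-1)·(-1) = 0 + 1 = 1.
|u| = √((-2)² + (-1)²) = √5, |v| = √(0² + (-1)²) = √1, so |u||v| = √(5·1) = √5.
cos θ = (u·v)/(|u||v|) = 1/√5 ≈ 0.4472
Cosine distance = 1 - cos θ ≈ 1 - 0.4472 = 0.5528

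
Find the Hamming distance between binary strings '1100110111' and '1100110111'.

Differing positions: none. Hamming distance = 0.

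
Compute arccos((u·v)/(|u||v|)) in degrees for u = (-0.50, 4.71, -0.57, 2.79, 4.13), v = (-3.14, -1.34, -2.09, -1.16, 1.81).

With u = (-0.50, 4.71, -0.57, 2.79, 4.13), v = (-3.14, -1.34, -2.09, -1.16, 1.81):
u·v = (-0.5)·(-3.14) + 4.71·(-1.34) + (-0.57)·(-2.09) + 2.79·(-1.16) + 4.13·1.81 = 1.57 + (-6.3114) + 1.1913 + (-3.2364) + 7.4753 = 0.6888.
|u| = √((-0.5)² + 4.71² + (-0.57)² + 2.79² + 4.13²) = √(0.25 + 22.1841 + 0.3249 + 7.7841 + 17.0569) = √47.6, |v| = √((-3.14)² + (-1.34)² + (-2.09)² + (-1.16)² + 1.81²) = √(9.8596 + 1.7956 + 4.3681 + 1.3456 + 3.2761) = √20.645.
cos θ = (u·v)/(|u||v|) = 0.6888/(√47.6·√20.645) ≈ 0.021973
θ = arccos(0.021973) ≈ 88.74°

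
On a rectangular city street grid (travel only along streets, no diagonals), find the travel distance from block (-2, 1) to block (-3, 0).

Σ|x_i - y_i| = |-2 - (-3)| + |1 - 0| = 1 + 1 = 2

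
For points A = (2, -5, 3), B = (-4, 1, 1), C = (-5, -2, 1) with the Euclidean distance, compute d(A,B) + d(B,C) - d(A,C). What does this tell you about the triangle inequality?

d(A,B) = √(6² + 6² + 2²) = √76 ≈ 8.7178, d(B,C) = √(1² + 3² + 0²) = √10 ≈ 3.1623, d(A,C) = √(7² + 3² + 2²) = √62 ≈ 7.874.
d(A,B) + d(B,C) - d(A,C) = 8.7178 + 3.1623 - 7.874 = 11.8801 - 7.874 = 4.0061 (to 4 decimal places). This is ≥ 0, so the triangle inequality holds for these points.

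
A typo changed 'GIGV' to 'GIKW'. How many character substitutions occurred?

Differing positions: 3, 4. Hamming distance = 2.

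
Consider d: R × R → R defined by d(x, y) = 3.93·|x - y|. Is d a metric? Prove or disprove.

Yes. Since |x - y| is a metric on R and 3.93 > 0, the positive scalar multiple 3.93·|x - y| is also a metric: scaling by a positive constant preserves non-negativity, identity (d=0 ⟺ |x-y|=0 ⟺ x=y), symmetry, and the triangle inequality.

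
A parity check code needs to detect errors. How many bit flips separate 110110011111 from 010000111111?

Differing positions: 1, 4, 5, 7. Hamming distance = 4.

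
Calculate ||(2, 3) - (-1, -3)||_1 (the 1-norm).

Σ|x_i - y_i| = |2 - (-1)| + |3 - (-3)| = 3 + 6 = 9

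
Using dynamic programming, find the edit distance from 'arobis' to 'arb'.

Let D[i][j] be the edit distance between the first i characters of 'arobis' and the first j characters of 'arb', with D[i][0] = i, D[0][j] = j, and D[i][j] = D[i-1][j-1] if the characters match, else 1 + min(D[i-1][j], D[i][j-1], D[i-1][j-1]). Filling the table (rows: prefixes of 'arobis', columns: prefixes of 'arb'):
     ε  a  r  b
  ε  0  1  2  3
  a  1  0  1  2
  r  2  1  0  1
  o  3  2  1  1
  b  4  3  2  1
  i  5  4  3  2
  s  6  5  4  3
The bottom-right entry gives D[6][3] = 3, so no sequence of fewer than 3 edits works. Backtracking through the table gives one optimal edit sequence (3 edits):
  arobis → arbis (del o @3)
  arbis → arbs (del i @4)
  arbs → arb (del s @4)
Edit distance = 3.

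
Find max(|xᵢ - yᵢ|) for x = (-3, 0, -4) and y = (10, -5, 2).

max(|x_i - y_i|) = max(|-3 - 10|, |0 - (-5)|, |-4 - 2|) = max(13, 5, 6) = 13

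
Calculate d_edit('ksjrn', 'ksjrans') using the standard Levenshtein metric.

Let D[i][j] be the edit distance between the first i characters of 'ksjrn' and the first j characters of 'ksjrans', with D[i][0] = i, D[0][j] = j, and D[i][j] = D[i-1][j-1] if the characters match, else 1 + min(D[i-1][j], D[i][j-1], D[i-1][j-1]). Filling the table (rows: prefixes of 'ksjrn', columns: prefixes of 'ksjrans'):
     ε  k  s  j  r  a  n  s
  ε  0  1  2  3  4  5  6  7
  k  1  0  1  2  3  4  5  6
  s  2  1  0  1  2  3  4  5
  j  3  2  1  0  1  2  3  4
  r  4  3  2  1  0  1  2  3
  n  5  4  3  2  1  1  1  2
The bottom-right entry gives D[5][7] = 2, so no sequence of fewer than 2 edits works. Backtracking through the table gives one optimal edit sequence (2 edits):
  ksjrn → ksjran (ins a @5)
  ksjran → ksjrans (ins s @7)
Edit distance = 2.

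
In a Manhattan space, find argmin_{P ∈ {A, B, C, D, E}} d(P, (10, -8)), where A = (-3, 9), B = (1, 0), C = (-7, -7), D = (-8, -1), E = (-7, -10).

Distances: d(A) = 30, d(B) = 17, d(C) = 18, d(D) = 25, d(E) = 19. Nearest: B = (1, 0) with distance 17.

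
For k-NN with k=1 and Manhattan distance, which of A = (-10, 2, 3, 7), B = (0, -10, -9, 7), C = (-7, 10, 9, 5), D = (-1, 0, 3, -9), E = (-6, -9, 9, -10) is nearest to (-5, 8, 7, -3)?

Distances: d(A) = 25, d(B) = 49, d(C) = 14, d(D) = 22, d(E) = 27. Nearest: C = (-7, 10, 9, 5) with distance 14.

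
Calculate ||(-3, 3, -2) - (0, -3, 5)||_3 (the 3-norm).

(Σ|x_i - y_i|^3)^(1/3) = (|-3 - 0|^3 + |3 - (-3)|^3 + |-2 - 5|^3)^(1/3)
= (3^3 + 6^3 + 7^3)^(1/3) = (27 + 216 + 343)^(1/3) = (586)^(1/3) ≈ 8.3682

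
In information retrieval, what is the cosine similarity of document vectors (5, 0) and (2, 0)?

With u = (5, 0), v = (2, 0):
u·v = 5·2 + 0·0 = 10 + 0 = 10.
|u| = √(5² + 0²) = √25, |v| = √(2² + 0²) = √4, so |u||v| = √(25·4) = √100 = 10.
cos θ = (u·v)/(|u||v|) = 10/10 = 1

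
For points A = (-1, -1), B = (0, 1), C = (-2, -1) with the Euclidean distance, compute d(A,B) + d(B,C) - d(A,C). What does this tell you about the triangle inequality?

d(A,B) = √(1² + 2²) = √5 ≈ 2.2361, d(B,C) = √(2² + 2²) = √8 ≈ 2.8284, d(A,C) = √(1² + 0²) = √1 = 1.
d(A,B) + d(B,C) - d(A,C) = 2.2361 + 2.8284 - 1 = 5.0645 - 1 = 4.0645 (to 4 decimal places). This is ≥ 0, so the triangle inequality holds for these points.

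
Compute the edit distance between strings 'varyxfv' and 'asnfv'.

Let D[i][j] be the edit distance between the first i characters of 'varyxfv' and the first j characters of 'asnfv', with D[i][0] = i, D[0][j] = j, and D[i][j] = D[i-1][j-1] if the characters match, else 1 + min(D[i-1][j], D[i][j-1], D[i-1][j-1]). Filling the table (rows: prefixes of 'varyxfv', columns: prefixes of 'asnfv'):
     ε  a  s  n  f  v
  ε  0  1  2  3  4  5
  v  1  1  2  3  4  4
  a  2  1  2  3  4  5
  r  3  2  2  3  4  5
  y  4  3  3  3  4  5
  x  5  4  4  4  4  5
  f  6  5  5  5  4  5
  v  7  6  6  6  5  4
The bottom-right entry gives D[7][5] = 4, so no sequence of fewer than 4 edits works. Backtracking through the table gives one optimal edit sequence (4 edits):
  varyxfv → aryxfv (del v @1)
  aryxfv → ayxfv (del r @2)
  ayxfv → asxfv (sub y→s @2)
  asxfv → asnfv (sub x→n @3)
Edit distance = 4.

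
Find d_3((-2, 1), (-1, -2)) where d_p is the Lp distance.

(Σ|x_i - y_i|^3)^(1/3) = (|-2 - (-1)|^3 + |1 - (-2)|^3)^(1/3)
= (1^3 + 3^3)^(1/3) = (1 + 27)^(1/3) = (28)^(1/3) ≈ 3.0366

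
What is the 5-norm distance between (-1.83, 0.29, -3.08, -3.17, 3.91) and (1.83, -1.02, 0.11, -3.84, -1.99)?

(Σ|x_i - y_i|^5)^(1/5) = (|-1.83 - 1.83|^5 + |0.29 - (-1.02)|^5 + |-3.08 - 0.11|^5 + |-3.17 - (-3.84)|^5 + |3.91 - (-1.99)|^5)^(1/5)
= (3.66^5 + 1.31^5 + 3.19^5 + 0.67^5 + 5.9^5)^(1/5) ≈ (656.7581 + 3.8579 + 330.3341 + 0.135 + 7149.243)^(1/5) = (8140.3281)^(1/5) ≈ 6.0552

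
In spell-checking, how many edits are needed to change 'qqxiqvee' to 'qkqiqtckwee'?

Let D[i][j] be the edit distance between the first i characters of 'qqxiqvee' and the first j characters of 'qkqiqtckwee', with D[i][0] = i, D[0][j] = j, and D[i][j] = D[i-1][j-1] if the characters match, else 1 + min(D[i-1][j], D[i][j-1], D[i-1][j-1]). Filling the table (rows: prefixes of 'qqxiqvee', columns: prefixes of 'qkqiqtckwee'):
     ε  q  k  q  i  q  t  c  k  w  e  e
  ε  0  1  2  3  4  5  6  7  8  9 10 11
  q  1  0  1  2  3  4  5  6  7  8  9 10
  q  2  1  1  1  2  3  4  5  6  7  8  9
  x  3  2  2  2  2  3  4  5  6  7  8  9
  i  4  3  3  3  2  3  4  5  6  7  8  9
  q  5  4  4  3  3  2  3  4  5  6  7  8
  v  6  5  5  4  4  3  3  4  5  6  7  8
  e  7  6  6  5  5  4  4  4  5  6  6  7
  e  8  7  7  6  6  5  5  5  5  6  6  6
The bottom-right entry gives D[8][11] = 6, so no sequence of fewer than 6 edits works. Backtracking through the table gives one optimal edit sequence (6 edits):
  qqxiqvee → qkxiqvee (sub q→k @2)
  qkxiqvee → qkqiqvee (sub x→q @3)
  qkqiqvee → qkqiqtvee (ins t @6)
  qkqiqtvee → qkqiqtcvee (ins c @7)
  qkqiqtcvee → qkqiqtckvee (ins k @8)
  qkqiqtckvee → qkqiqtckwee (sub v→w @9)
Edit distance = 6.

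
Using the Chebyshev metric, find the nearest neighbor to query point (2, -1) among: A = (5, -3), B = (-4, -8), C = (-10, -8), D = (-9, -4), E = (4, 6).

Distances: d(A) = 3, d(B) = 7, d(C) = 12, d(D) = 11, d(E) = 7. Nearest: A = (5, -3) with distance 3.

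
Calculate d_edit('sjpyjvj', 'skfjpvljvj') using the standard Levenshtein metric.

Let D[i][j] be the edit distance between the first i characters of 'sjpyjvj' and the first j characters of 'skfjpvljvj', with D[i][0] = i, D[0][j] = j, and D[i][j] = D[i-1][j-1] if the characters match, else 1 + min(D[i-1][j], D[i][j-1], D[i-1][j-1]). Filling the table (rows: prefixes of 'sjpyjvj', columns: prefixes of 'skfjpvljvj'):
     ε  s  k  f  j  p  v  l  j  v  j
  ε  0  1  2  3  4  5  6  7  8  9 10
  s  1  0  1  2  3  4  5  6  7  8  9
  j  2  1  1  2  2  3  4  5  6  7  8
  p  3  2  2  2  3  2  3  4  5  6  7
  y  4  3  3  3  3  3  3  4  5  6  7
  j  5  4  4  4  3  4  4  4  4  5  6
  v  6  5  5  5  4  4  4  5  5  4  5
  j  7  6  6  6  5  5  5  5  5  5  4
The bottom-right entry gives D[7][10] = 4, so no sequence of fewer than 4 edits works. Backtracking through the table gives one optimal edit sequence (4 edits):
  sjpyjvj → skjpyjvj (ins k @2)
  skjpyjvj → skfjpyjvj (ins f @3)
  skfjpyjvj → skfjpvyjvj (ins v @6)
  skfjpvyjvj → skfjpvljvj (sub y→l @7)
Edit distance = 4.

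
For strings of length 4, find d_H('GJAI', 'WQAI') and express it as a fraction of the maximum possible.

Differing positions: 1, 2. Hamming distance = 2. The maximum possible Hamming distance for length-4 strings is 4, so d_H/4 = 2/4 = 0.5.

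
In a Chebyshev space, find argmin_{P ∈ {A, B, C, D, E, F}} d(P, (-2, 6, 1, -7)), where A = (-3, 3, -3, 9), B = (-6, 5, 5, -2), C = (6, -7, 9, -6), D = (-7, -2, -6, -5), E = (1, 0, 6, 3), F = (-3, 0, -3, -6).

Distances: d(A) = 16, d(B) = 5, d(C) = 13, d(D) = 8, d(E) = 10, d(F) = 6. Nearest: B = (-6, 5, 5, -2) with distance 5.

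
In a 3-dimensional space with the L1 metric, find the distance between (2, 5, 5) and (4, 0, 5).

Σ|x_i - y_i| = |2 - 4| + |5 - 0| + |5 - 5| = 2 + 5 + 0 = 7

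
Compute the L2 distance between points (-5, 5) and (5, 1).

(Σ|x_i - y_i|^2)^(1/2) = (|-5 - 5|^2 + |5 - 1|^2)^(1/2)
= (10^2 + 4^2)^(1/2) = (100 + 16)^(1/2) = (116)^(1/2) ≈ 10.7703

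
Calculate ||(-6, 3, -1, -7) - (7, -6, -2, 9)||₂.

√(Σ(x_i - y_i)²) = √((-6 - 7)² + (3 - (-6))² + (-1 - (-2))² + (-7 - 9)²)
= √((-13)² + 9² + 1² + (-16)²) = √(169 + 81 + 1 + 256) = √507 ≈ 22.5167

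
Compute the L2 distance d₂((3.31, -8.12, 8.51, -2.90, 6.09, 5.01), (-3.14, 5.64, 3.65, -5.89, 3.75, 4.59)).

√(Σ(x_i - y_i)²) = √((3.31 - (-3.14))² + (-8.12 - 5.64)² + (8.51 - 3.65)² + (-2.9 - (-5.89))² + (6.09 - 3.75)² + (5.01 - 4.59)²)
= √(6.45² + (-13.76)² + 4.86² + 2.99² + 2.34² + 0.42²) = √(41.6025 + 189.3376 + 23.6196 + 8.9401 + 5.4756 + 0.1764) = √269.1518 ≈ 16.4058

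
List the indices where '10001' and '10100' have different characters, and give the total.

Differing positions: 3, 5. Hamming distance = 2.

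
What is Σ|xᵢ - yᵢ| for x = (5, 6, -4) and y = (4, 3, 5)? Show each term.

Σ|x_i - y_i| = |5 - 4| + |6 - 3| + |-4 - 5| = 1 + 3 + 9 = 13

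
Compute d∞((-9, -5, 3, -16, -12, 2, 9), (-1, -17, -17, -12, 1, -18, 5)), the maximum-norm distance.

max(|x_i - y_i|) = max(|-9 - (-1)|, |-5 - (-17)|, |3 - (-17)|, |-16 - (-12)|, |-12 - 1|, |2 - (-18)|, |9 - 5|) = max(8, 12, 20, 4, 13, 20, 4) = 20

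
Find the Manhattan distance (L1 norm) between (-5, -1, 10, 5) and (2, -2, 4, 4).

Σ|x_i - y_i| = |-5 - 2| + |-1 - (-2)| + |10 - 4| + |5 - 4| = 7 + 1 + 6 + 1 = 15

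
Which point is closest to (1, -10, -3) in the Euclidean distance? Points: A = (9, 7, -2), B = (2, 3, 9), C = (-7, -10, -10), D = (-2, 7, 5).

Distances: d(A) ≈ 18.8149, d(B) ≈ 17.72, d(C) ≈ 10.6301, d(D) ≈ 19.0263. Nearest: C = (-7, -10, -10) with distance 10.6301.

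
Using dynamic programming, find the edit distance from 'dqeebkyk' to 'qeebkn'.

Let D[i][j] be the edit distance between the first i characters of 'dqeebkyk' and the first j characters of 'qeebkn', with D[i][0] = i, D[0][j] = j, and D[i][j] = D[i-1][j-1] if the characters match, else 1 + min(D[i-1][j], D[i][j-1], D[i-1][j-1]). Filling the table (rows: prefixes of 'dqeebkyk', columns: prefixes of 'qeebkn'):
     ε  q  e  e  b  k  n
  ε  0  1  2  3  4  5  6
  d  1  1  2  3  4  5  6
  q  2  1  2  3  4  5  6
  e  3  2  1  2  3  4  5
  e  4  3  2  1  2  3  4
  b  5  4  3  2  1  2  3
  k  6  5  4  3  2  1  2
  y  7  6  5  4  3  2  2
  k  8  7  6  5  4  3  3
The bottom-right entry gives D[8][6] = 3, so no sequence of fewer than 3 edits works. Backtracking through the table gives one optimal edit sequence (3 edits):
  dqeebkyk → qeebkyk (del d @1)
  qeebkyk → qeebkk (del y @6)
  qeebkk → qeebkn (sub k→n @6)
Edit distance = 3.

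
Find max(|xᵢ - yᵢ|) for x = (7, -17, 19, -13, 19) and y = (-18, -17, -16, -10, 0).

max(|x_i - y_i|) = max(|7 - (-18)|, |-17 - (-17)|, |19 - (-16)|, |-13 - (-10)|, |19 - 0|) = max(25, 0, 35, 3, 19) = 35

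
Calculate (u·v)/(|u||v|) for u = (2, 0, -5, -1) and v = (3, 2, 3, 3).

With u = (2, 0, -5, -1), v = (3, 2, 3, 3):
u·v = 2·3 + 0·2 + (-5)·3 + (-1)·3 = 6 + 0 + (-15) + (-3) = -12.
|u| = √(2² + 0² + (-5)² + (-1)²) = √30, |v| = √(3² + 2² + 3² + 3²) = √31, so |u||v| = √(30·31) = √930.
cos θ = (u·v)/(|u||v|) = -12/√930 ≈ -0.3935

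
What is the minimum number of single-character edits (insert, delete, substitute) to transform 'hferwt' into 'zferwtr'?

Let D[i][j] be the edit distance between the first i characters of 'hferwt' and the first j characters of 'zferwtr', with D[i][0] = i, D[0][j] = j, and D[i][j] = D[i-1][j-1] if the characters match, else 1 + min(D[i-1][j], D[i][j-1], D[i-1][j-1]). Filling the table (rows: prefixes of 'hferwt', columns: prefixes of 'zferwtr'):
     ε  z  f  e  r  w  t  r
  ε  0  1  2  3  4  5  6  7
  h  1  1  2  3  4  5  6  7
  f  2  2  1  2  3  4  5  6
  e  3  3  2  1  2  3  4  5
  r  4  4  3  2  1  2  3  4
  w  5  5  4  3  2  1  2  3
  t  6  6  5  4  3  2  1  2
The bottom-right entry gives D[6][7] = 2, so no sequence of fewer than 2 edits works. Backtracking through the table gives one optimal edit sequence (2 edits):
  hferwt → zferwt (sub h→z @1)
  zferwt → zferwtr (ins r @7)
Edit distance = 2.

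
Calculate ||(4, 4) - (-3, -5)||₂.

√(Σ(x_i - y_i)²) = √((4 - (-3))² + (4 - (-5))²)
= √(7² + 9²) = √(49 + 81) = √130 ≈ 11.4018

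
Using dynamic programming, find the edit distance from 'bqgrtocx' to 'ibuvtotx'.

Let D[i][j] be the edit distance between the first i characters of 'bqgrtocx' and the first j characters of 'ibuvtotx', with D[i][0] = i, D[0][j] = j, and D[i][j] = D[i-1][j-1] if the characters match, else 1 + min(D[i-1][j], D[i][j-1], D[i-1][j-1]). Filling the table (rows: prefixes of 'bqgrtocx', columns: prefixes of 'ibuvtotx'):
     ε  i  b  u  v  t  o  t  x
  ε  0  1  2  3  4  5  6  7  8
  b  1  1  1  2  3  4  5  6  7
  q  2  2  2  2  3  4  5  6  7
  g  3  3  3  3  3  4  5  6  7
  r  4  4  4  4  4  4  5  6  7
  t  5  5  5  5  5  4  5  5  6
  o  6  6  6  6  6  5  4  5  6
  c  7  7  7  7  7  6  5  5  6
  x  8  8  8  8  8  7  6  6  5
The bottom-right entry gives D[8][8] = 5, so no sequence of fewer than 5 edits works. Backtracking through the table gives one optimal edit sequence (5 edits):
  bqgrtocx → iqgrtocx (sub b→i @1)
  iqgrtocx → ibgrtocx (sub q→b @2)
  ibgrtocx → iburtocx (sub g→u @3)
  iburtocx → ibuvtocx (sub r→v @4)
  ibuvtocx → ibuvtotx (sub c→t @7)
Edit distance = 5.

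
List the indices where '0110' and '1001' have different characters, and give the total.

Differing positions: 1, 2, 3, 4. Hamming distance = 4.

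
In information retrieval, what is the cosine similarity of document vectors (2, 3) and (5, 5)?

With u = (2, 3), v = (5, 5):
u·v = 2·5 + 3·5 = 10 + 15 = 25.
|u| = √(2² + 3²) = √13, |v| = √(5² + 5²) = √50, so |u||v| = √(13·50) = √650.
cos θ = (u·v)/(|u||v|) = 25/√650 ≈ 0.9806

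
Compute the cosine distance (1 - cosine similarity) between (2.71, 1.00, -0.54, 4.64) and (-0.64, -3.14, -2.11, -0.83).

With u = (2.71, 1.00, -0.54, 4.64), v = (-0.64, -3.14, -2.11, -0.83):
u·v = 2.71·(-0.64) + 1·(-3.14) + (-0.54)·(-2.11) + 4.64·(-0.83) = (-1.7344) + (-3.14) + 1.1394 + (-3.8512) = -7.5862.
|u| = √(2.71² + 1² + (-0.54)² + 4.64²) = √(7.3441 + 1 + 0.2916 + 21.5296) = √30.1653, |v| = √((-0.64)² + (-3.14)² + (-2.11)² + (-0.83)²) = √(0.4096 + 9.8596 + 4.4521 + 0.6889) = √15.4102.
cos θ = (u·v)/(|u||v|) = -7.5862/(√30.1653·√15.4102) ≈ -0.3519
Cosine distance = 1 - cos θ ≈ 1 - (-0.3519) = 1.3519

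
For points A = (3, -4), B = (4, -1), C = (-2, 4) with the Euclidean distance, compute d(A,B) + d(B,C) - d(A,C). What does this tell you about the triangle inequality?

d(A,B) = √(1² + 3²) = √10 ≈ 3.1623, d(B,C) = √(6² + 5²) = √61 ≈ 7.8102, d(A,C) = √(5² + 8²) = √89 ≈ 9.434.
d(A,B) + d(B,C) - d(A,C) = 3.1623 + 7.8102 - 9.434 = 10.9725 - 9.434 = 1.5385 (to 4 decimal places). This is ≥ 0, so the triangle inequality holds for these points.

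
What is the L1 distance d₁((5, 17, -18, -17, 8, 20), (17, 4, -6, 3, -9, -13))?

Σ|x_i - y_i| = |5 - 17| + |17 - 4| + |-18 - (-6)| + |-17 - 3| + |8 - (-9)| + |20 - (-13)| = 12 + 13 + 12 + 20 + 17 + 33 = 107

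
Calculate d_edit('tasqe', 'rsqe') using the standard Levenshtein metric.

Let D[i][j] be the edit distance between the first i characters of 'tasqe' and the first j characters of 'rsqe', with D[i][0] = i, D[0][j] = j, and D[i][j] = D[i-1][j-1] if the characters match, else 1 + min(D[i-1][j], D[i][j-1], D[i-1][j-1]). Filling the table (rows: prefixes of 'tasqe', columns: prefixes of 'rsqe'):
     ε  r  s  q  e
  ε  0  1  2  3  4
  t  1  1  2  3  4
  a  2  2  2  3  4
  s  3  3  2  3  4
  q  4  4  3  2  3
  e  5  5  4  3  2
The bottom-right entry gives D[5][4] = 2, so no sequence of fewer than 2 edits works. Backtracking through the table gives one optimal edit sequence (2 edits):
  tasqe → asqe (del t @1)
  asqe → rsqe (sub a→r @1)
Edit distance = 2.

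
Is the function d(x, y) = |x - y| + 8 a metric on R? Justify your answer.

No. d fails identity of indiscernibles (specifically d(x,x) = 0): d(0, 0) = |0 - 0| + 8 = 0 + 8 = 8 ≠ 0.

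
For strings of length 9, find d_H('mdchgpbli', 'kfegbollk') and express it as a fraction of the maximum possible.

Differing positions: 1, 2, 3, 4, 5, 6, 7, 9. Hamming distance = 8. The maximum possible Hamming distance for length-9 strings is 9, so d_H/9 = 8/9 ≈ 0.8889.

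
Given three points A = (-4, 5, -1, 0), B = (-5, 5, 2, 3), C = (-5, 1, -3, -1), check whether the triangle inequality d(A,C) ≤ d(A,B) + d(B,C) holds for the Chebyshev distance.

d(A,B) = max(1, 0, 3, 3) = 3, d(B,C) = max(0, 4, 5, 4) = 5, d(A,C) = max(1, 4, 2, 1) = 4.
d(A,C) = 4 ≤ 3 + 5 = 8. Triangle inequality is satisfied.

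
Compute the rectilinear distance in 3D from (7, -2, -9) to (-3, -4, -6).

Σ|x_i - y_i| = |7 - (-3)| + |-2 - (-4)| + |-9 - (-6)| = 10 + 2 + 3 = 15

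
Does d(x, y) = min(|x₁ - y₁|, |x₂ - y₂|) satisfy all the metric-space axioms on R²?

No. d fails identity of indiscernibles: take x = (4, 0) and y = (4, 6). Then d(x,y) = min(|4 - 4|, |0 - 6|) = min(0, 6) = 0, yet x ≠ y.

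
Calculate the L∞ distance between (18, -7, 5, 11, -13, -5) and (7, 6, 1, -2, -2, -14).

max(|x_i - y_i|) = max(|18 - 7|, |-7 - 6|, |5 - 1|, |11 - (-2)|, |-13 - (-2)|, |-5 - (-14)|) = max(11, 13, 4, 13, 11, 9) = 13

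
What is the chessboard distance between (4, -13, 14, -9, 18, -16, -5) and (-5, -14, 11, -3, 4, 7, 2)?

max(|x_i - y_i|) = max(|4 - (-5)|, |-13 - (-14)|, |14 - 11|, |-9 - (-3)|, |18 - 4|, |-16 - 7|, |-5 - 2|) = max(9, 1, 3, 6, 14, 23, 7) = 23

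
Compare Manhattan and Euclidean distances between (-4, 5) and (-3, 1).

L1 = |-4 - (-3)| + |5 - 1| = 1 + 4 = 5
L2 = √(1² + 4²) = √17 ≈ 4.1231
L1 ≥ L2 always (equality iff movement is along one axis); L1 > L2 here.
Ratio L1/L2 = 5/√17 ≈ 1.2127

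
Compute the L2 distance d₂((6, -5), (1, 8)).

√(Σ(x_i - y_i)²) = √((6 - 1)² + (-5 - 8)²)
= √(5² + (-13)²) = √(25 + 169) = √194 ≈ 13.9284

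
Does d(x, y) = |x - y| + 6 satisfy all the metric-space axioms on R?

No. d fails identity of indiscernibles (specifically d(x,x) = 0): d(7, 7) = |7 - 7| + 6 = 0 + 6 = 6 ≠ 0.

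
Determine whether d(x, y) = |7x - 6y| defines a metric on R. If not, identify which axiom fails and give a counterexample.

No. d fails symmetry: d(8, 9) = |7·8 - 6·9| = |2| = 2, but d(9, 8) = |7·9 - 6·8| = |15| = 15. Since 2 ≠ 15, d(x,y) ≠ d(y,x) in general.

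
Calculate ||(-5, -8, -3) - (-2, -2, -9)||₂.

√(Σ(x_i - y_i)²) = √((-5 - (-2))² + (-8 - (-2))² + (-3 - (-9))²)
= √((-3)² + (-6)² + 6²) = √(9 + 36 + 36) = √81 = 9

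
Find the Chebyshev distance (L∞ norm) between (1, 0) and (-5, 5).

max(|x_i - y_i|) = max(|1 - (-5)|, |0 - 5|) = max(6, 5) = 6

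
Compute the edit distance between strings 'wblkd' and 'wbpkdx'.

Let D[i][j] be the edit distance between the first i characters of 'wblkd' and the first j characters of 'wbpkdx', with D[i][0] = i, D[0][j] = j, and D[i][j] = D[i-1][j-1] if the characters match, else 1 + min(D[i-1][j], D[i][j-1], D[i-1][j-1]). Filling the table (rows: prefixes of 'wblkd', columns: prefixes of 'wbpkdx'):
     ε  w  b  p  k  d  x
  ε  0  1  2  3  4  5  6
  w  1  0  1  2  3  4  5
  b  2  1  0  1  2  3  4
  l  3  2  1  1  2  3  4
  k  4  3  2  2  1  2  3
  d  5  4  3  3  2  1  2
The bottom-right entry gives D[5][6] = 2, so no sequence of fewer than 2 edits works. Backtracking through the table gives one optimal edit sequence (2 edits):
  wblkd → wbpkd (sub l→p @3)
  wbpkd → wbpkdx (ins x @6)
Edit distance = 2.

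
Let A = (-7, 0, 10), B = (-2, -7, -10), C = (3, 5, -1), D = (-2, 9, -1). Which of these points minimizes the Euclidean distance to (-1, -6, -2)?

Distances: d(A) ≈ 14.6969, d(B) ≈ 8.124, d(C) ≈ 11.7473, d(D) ≈ 15.0665. Nearest: B = (-2, -7, -10) with distance 8.124.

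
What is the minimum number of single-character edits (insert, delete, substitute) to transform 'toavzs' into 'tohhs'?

Let D[i][j] be the edit distance between the first i characters of 'toavzs' and the first j characters of 'tohhs', with D[i][0] = i, D[0][j] = j, and D[i][j] = D[i-1][j-1] if the characters match, else 1 + min(D[i-1][j], D[i][j-1], D[i-1][j-1]). Filling the table (rows: prefixes of 'toavzs', columns: prefixes of 'tohhs'):
     ε  t  o  h  h  s
  ε  0  1  2  3  4  5
  t  1  0  1  2  3  4
  o  2  1  0  1  2  3
  a  3  2  1  1  2  3
  v  4  3  2  2  2  3
  z  5  4  3  3  3  3
  s  6  5  4  4  4  3
The bottom-right entry gives D[6][5] = 3, so no sequence of fewer than 3 edits works. Backtracking through the table gives one optimal edit sequence (3 edits):
  toavzs → tovzs (del a @3)
  tovzs → tohzs (sub v→h @3)
  tohzs → tohhs (sub z→h @4)
Edit distance = 3.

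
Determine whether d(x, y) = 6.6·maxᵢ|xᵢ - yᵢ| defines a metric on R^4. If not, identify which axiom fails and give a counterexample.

Yes. The L∞ (Chebyshev) norm induces a metric on R^4, and multiplying a metric by a positive constant 6.6 > 0 preserves all four axioms: non-negativity (6.6·||x-y|| ≥ 0), identity (6.6·||x-y|| = 0 ⟺ ||x-y|| = 0 ⟺ x = y), symmetry (||x-y|| = ||y-x||), and the triangle inequality (6.6·||x-z|| ≤ 6.6·||x-y|| + 6.6·||y-z||). So d is a metric.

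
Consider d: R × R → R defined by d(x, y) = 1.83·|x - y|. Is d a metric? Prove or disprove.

Yes. Since |x - y| is a metric on R and 1.83 > 0, the positive scalar multiple 1.83·|x - y| is also a metric: scaling by a positive constant preserves non-negativity, identity (d=0 ⟺ |x-y|=0 ⟺ x=y), symmetry, and the triangle inequality.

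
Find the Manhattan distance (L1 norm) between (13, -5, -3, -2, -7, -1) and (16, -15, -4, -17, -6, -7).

Σ|x_i - y_i| = |13 - 16| + |-5 - (-15)| + |-3 - (-4)| + |-2 - (-17)| + |-7 - (-6)| + |-1 - (-7)| = 3 + 10 + 1 + 15 + 1 + 6 = 36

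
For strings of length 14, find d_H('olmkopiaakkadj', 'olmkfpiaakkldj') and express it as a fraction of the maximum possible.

Differing positions: 5, 12. Hamming distance = 2. The maximum possible Hamming distance for length-14 strings is 14, so d_H/14 = 2/14 ≈ 0.1429.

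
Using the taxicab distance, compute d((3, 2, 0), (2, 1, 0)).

Σ|x_i - y_i| = |3 - 2| + |2 - 1| + |0 - 0| = 1 + 1 + 0 = 2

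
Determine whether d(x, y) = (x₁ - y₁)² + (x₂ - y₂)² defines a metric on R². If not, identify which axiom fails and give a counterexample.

No. The squared Euclidean distance fails the triangle inequality. Counterexample: x = (0, 0), y = (5, 4), z = (10, 8). d(x,z) = 10² + 8² = 164, but d(x,y) + d(y,z) = (5² + 4²) + (5² + 4²) = 41 + 41 = 82. Since 164 > 82, the triangle inequality is violated. (Note: √d, the ordinary Euclidean distance, IS a metric.)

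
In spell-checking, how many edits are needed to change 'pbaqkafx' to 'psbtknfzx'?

Let D[i][j] be the edit distance between the first i characters of 'pbaqkafx' and the first j characters of 'psbtknfzx', with D[i][0] = i, D[0][j] = j, and D[i][j] = D[i-1][j-1] if the characters match, else 1 + min(D[i-1][j], D[i][j-1], D[i-1][j-1]). Filling the table (rows: prefixes of 'pbaqkafx', columns: prefixes of 'psbtknfzx'):
     ε  p  s  b  t  k  n  f  z  x
  ε  0  1  2  3  4  5  6  7  8  9
  p  1  0  1  2  3  4  5  6  7  8
  b  2  1  1  1  2  3  4  5  6  7
  a  3  2  2  2  2  3  4  5  6  7
  q  4  3  3  3  3  3  4  5  6  7
  k  5  4  4  4  4  3  4  5  6  7
  a  6  5  5  5  5  4  4  5  6  7
  f  7  6  6  6  6  5  5  4  5  6
  x  8  7  7  7  7  6  6  5  5  5
The bottom-right entry gives D[8][9] = 5, so no sequence of fewer than 5 edits works. Backtracking through the table gives one optimal edit sequence (5 edits):
  pbaqkafx → psaqkafx (sub b→s @2)
  psaqkafx → psbqkafx (sub a→b @3)
  psbqkafx → psbtkafx (sub q→t @4)
  psbtkafx → psbtknfx (sub a→n @6)
  psbtknfx → psbtknfzx (ins z @8)
Edit distance = 5.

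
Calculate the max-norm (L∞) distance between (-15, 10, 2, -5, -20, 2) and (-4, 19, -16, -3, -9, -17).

max(|x_i - y_i|) = max(|-15 - (-4)|, |10 - 19|, |2 - (-16)|, |-5 - (-3)|, |-20 - (-9)|, |2 - (-17)|) = max(11, 9, 18, 2, 11, 19) = 19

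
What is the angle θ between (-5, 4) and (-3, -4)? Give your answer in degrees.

With u = (-5, 4), v = (-3, -4):
u·v = (-5)·(-3) + 4·(-4) = 15 + (-16) = -1.
|u| = √((-5)² + 4²) = √41, |v| = √((-3)² + (-4)²) = √25, so |u||v| = √(41·25) = √1025.
cos θ = (u·v)/(|u||v|) = -1/√1025 ≈ -0.031235
θ = arccos(-0.031235) ≈ 91.79°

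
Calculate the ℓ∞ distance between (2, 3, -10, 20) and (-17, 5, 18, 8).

max(|x_i - y_i|) = max(|2 - (-17)|, |3 - 5|, |-10 - 18|, |20 - 8|) = max(19, 2, 28, 12) = 28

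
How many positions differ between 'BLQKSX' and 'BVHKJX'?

Differing positions: 2, 3, 5. Hamming distance = 3.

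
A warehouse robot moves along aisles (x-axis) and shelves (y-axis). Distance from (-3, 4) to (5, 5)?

Σ|x_i - y_i| = |-3 - 5| + |4 - 5| = 8 + 1 = 9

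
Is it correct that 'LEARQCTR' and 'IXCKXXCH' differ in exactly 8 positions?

Differing positions: 1, 2, 3, 4, 5, 6, 7, 8. Hamming distance = 8, so the claim is true.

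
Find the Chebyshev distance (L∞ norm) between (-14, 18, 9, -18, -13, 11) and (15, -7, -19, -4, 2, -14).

max(|x_i - y_i|) = max(|-14 - 15|, |18 - (-7)|, |9 - (-19)|, |-18 - (-4)|, |-13 - 2|, |11 - (-14)|) = max(29, 25, 28, 14, 15, 25) = 29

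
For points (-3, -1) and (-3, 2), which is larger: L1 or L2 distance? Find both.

L1 = |-3 - (-3)| + |-1 - 2| = 0 + 3 = 3
L2 = √(0² + 3²) = √9 = 3
L1 ≥ L2 always (equality iff movement is along one axis); L1 = L2 here (movement is along a single axis).
Ratio L1/L2 = 3/3 = 1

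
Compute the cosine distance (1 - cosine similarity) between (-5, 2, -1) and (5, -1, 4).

With u = (-5, 2, -1), v = (5, -1, 4):
u·v = (-5)·5 + 2·(-1) + (-1)·4 = (-25) + (-2) + (-4) = -31.
|u| = √((-5)² + 2² + (-1)²) = √30, |v| = √(5² + (-1)² + 4²) = √42, so |u||v| = √(30·42) = √1260.
cos θ = (u·v)/(|u||v|) = -31/√1260 ≈ -0.8733
Cosine distance = 1 - cos θ ≈ 1 - (-0.8733) = 1.8733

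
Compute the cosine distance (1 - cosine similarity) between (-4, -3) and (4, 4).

With u = (-4, -3), v = (4, 4):
u·v = (-4)·4 + (-3)·4 = (-16) + (-12) = -28.
|u| = √((-4)² + (-3)²) = √25, |v| = √(4² + 4²) = √32, so |u||v| = √(25·32) = √800.
cos θ = (u·v)/(|u||v|) = -28/√800 ≈ -0.9899
Cosine distance = 1 - cos θ ≈ 1 - (-0.9899) = 1.9899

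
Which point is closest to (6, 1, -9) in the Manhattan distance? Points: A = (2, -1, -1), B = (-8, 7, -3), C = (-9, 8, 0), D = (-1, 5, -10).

Distances: d(A) = 14, d(B) = 26, d(C) = 31, d(D) = 12. Nearest: D = (-1, 5, -10) with distance 12.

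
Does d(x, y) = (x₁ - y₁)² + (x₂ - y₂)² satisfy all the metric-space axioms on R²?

No. The squared Euclidean distance fails the triangle inequality. Counterexample: x = (0, 0), y = (2, 2), z = (4, 4). d(x,z) = 4² + 4² = 32, but d(x,y) + d(y,z) = (2² + 2²) + (2² + 2²) = 8 + 8 = 16. Since 32 > 16, the triangle inequality is violated. (Note: √d, the ordinary Euclidean distance, IS a metric.)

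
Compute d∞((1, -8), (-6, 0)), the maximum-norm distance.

max(|x_i - y_i|) = max(|1 - (-6)|, |-8 - 0|) = max(7, 8) = 8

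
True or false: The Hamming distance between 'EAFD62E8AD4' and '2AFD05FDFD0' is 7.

Differing positions: 1, 5, 6, 7, 8, 9, 11. Hamming distance = 7, so the claim is true.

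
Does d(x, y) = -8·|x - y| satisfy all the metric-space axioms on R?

No. With c = -8 < 0, d fails non-negativity: d(2, 8) = -8·|2 - 8| = -8·6 = -48 < 0.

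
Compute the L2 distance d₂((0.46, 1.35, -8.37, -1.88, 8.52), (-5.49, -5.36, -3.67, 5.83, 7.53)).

√(Σ(x_i - y_i)²) = √((0.46 - (-5.49))² + (1.35 - (-5.36))² + (-8.37 - (-3.67))² + (-1.88 - 5.83)² + (8.52 - 7.53)²)
= √(5.95² + 6.71² + (-4.7)² + (-7.71)² + 0.99²) = √(35.4025 + 45.0241 + 22.09 + 59.4441 + 0.9801) = √162.9408 ≈ 12.7648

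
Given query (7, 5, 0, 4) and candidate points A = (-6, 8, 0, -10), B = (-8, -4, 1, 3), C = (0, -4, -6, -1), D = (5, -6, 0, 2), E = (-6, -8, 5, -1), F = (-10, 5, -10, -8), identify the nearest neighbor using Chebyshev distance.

Distances: d(A) = 14, d(B) = 15, d(C) = 9, d(D) = 11, d(E) = 13, d(F) = 17. Nearest: C = (0, -4, -6, -1) with distance 9.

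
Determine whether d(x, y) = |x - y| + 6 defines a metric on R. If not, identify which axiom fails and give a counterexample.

No. d fails identity of indiscernibles (specifically d(x,x) = 0): d(0, 0) = |0 - 0| + 6 = 0 + 6 = 6 ≠ 0.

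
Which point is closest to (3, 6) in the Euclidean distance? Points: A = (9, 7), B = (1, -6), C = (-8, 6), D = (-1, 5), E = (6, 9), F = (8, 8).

Distances: d(A) ≈ 6.0828, d(B) ≈ 12.1655, d(C) = 11, d(D) ≈ 4.1231, d(E) ≈ 4.2426, d(F) ≈ 5.3852. Nearest: D = (-1, 5) with distance 4.1231.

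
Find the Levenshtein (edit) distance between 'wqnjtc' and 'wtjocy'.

Let D[i][j] be the edit distance between the first i characters of 'wqnjtc' and the first j characters of 'wtjocy', with D[i][0] = i, D[0][j] = j, and D[i][j] = D[i-1][j-1] if the characters match, else 1 + min(D[i-1][j], D[i][j-1], D[i-1][j-1]). Filling the table (rows: prefixes of 'wqnjtc', columns: prefixes of 'wtjocy'):
     ε  w  t  j  o  c  y
  ε  0  1  2  3  4  5  6
  w  1  0  1  2  3  4  5
  q  2  1  1  2  3  4  5
  n  3  2  2  2  3  4  5
  j  4  3  3  2  3  4  5
  t  5  4  3  3  3  4  5
  c  6  5  4  4  4  3  4
The bottom-right entry gives D[6][6] = 4, so no sequence of fewer than 4 edits works. Backtracking through the table gives one optimal edit sequence (4 edits):
  wqnjtc → wnjtc (del q @2)
  wnjtc → wtjtc (sub n→t @2)
  wtjtc → wtjoc (sub t→o @4)
  wtjoc → wtjocy (ins y @6)
Edit distance = 4.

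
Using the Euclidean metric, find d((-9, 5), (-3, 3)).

√(Σ(x_i - y_i)²) = √((-9 - (-3))² + (5 - 3)²)
= √((-6)² + 2²) = √(36 + 4) = √40 ≈ 6.3246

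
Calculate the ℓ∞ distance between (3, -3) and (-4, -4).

max(|x_i - y_i|) = max(|3 - (-4)|, |-3 - (-4)|) = max(7, 1) = 7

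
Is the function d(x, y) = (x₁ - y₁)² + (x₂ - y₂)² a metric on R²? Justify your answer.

No. The squared Euclidean distance fails the triangle inequality. Counterexample: x = (0, 0), y = (2, 5), z = (4, 10). d(x,z) = 4² + 10² = 116, but d(x,y) + d(y,z) = (2² + 5²) + (2² + 5²) = 29 + 29 = 58. Since 116 > 58, the triangle inequality is violated. (Note: √d, the ordinary Euclidean distance, IS a metric.)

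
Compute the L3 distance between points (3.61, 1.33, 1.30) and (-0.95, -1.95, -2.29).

(Σ|x_i - y_i|^3)^(1/3) = (|3.61 - (-0.95)|^3 + |1.33 - (-1.95)|^3 + |1.3 - (-2.29)|^3)^(1/3)
= (4.56^3 + 3.28^3 + 3.59^3)^(1/3) ≈ (94.8188 + 35.2876 + 46.2683)^(1/3) = (176.3747)^(1/3) ≈ 5.6081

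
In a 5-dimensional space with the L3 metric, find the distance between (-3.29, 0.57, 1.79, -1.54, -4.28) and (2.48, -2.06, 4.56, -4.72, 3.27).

(Σ|x_i - y_i|^3)^(1/3) = (|-3.29 - 2.48|^3 + |0.57 - (-2.06)|^3 + |1.79 - 4.56|^3 + |-1.54 - (-4.72)|^3 + |-4.28 - 3.27|^3)^(1/3)
= (5.77^3 + 2.63^3 + 2.77^3 + 3.18^3 + 7.55^3)^(1/3) ≈ (192.1 + 18.1914 + 21.2539 + 32.1574 + 430.3689)^(1/3) = (694.0716)^(1/3) ≈ 8.8539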